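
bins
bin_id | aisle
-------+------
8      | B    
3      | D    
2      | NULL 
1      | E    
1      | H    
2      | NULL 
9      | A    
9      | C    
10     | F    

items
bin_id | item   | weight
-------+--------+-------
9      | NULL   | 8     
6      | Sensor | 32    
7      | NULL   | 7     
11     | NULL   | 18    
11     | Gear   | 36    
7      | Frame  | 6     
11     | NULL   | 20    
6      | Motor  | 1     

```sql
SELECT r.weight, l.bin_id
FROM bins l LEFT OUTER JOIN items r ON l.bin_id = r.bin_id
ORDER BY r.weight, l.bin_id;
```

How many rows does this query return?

LEFT JOIN keeps every row from `bins`; unmatched rows get NULL for `items`'s columns.
Matching on l.bin_id = r.bin_id.
Matched pairs: 2; unmatched l rows kept: 7.
Total: 2 matched + 7 padded = 9 rows.

9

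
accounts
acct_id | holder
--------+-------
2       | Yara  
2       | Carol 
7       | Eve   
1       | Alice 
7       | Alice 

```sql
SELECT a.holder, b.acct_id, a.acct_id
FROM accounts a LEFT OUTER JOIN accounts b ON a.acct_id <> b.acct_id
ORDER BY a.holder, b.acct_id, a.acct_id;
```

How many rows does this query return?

LEFT JOIN keeps every row from `accounts a`; unmatched rows get NULL for `accounts b`'s columns.
Matching on a.acct_id <> b.acct_id.
Matched pairs: 16; unmatched a rows kept: 0.
Total: 16 rows.

16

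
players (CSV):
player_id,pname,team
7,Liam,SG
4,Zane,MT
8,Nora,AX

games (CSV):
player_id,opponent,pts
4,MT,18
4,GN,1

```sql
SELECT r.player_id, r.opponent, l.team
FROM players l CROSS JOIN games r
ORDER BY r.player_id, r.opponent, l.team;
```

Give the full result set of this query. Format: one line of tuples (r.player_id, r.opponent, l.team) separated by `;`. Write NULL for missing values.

CROSS JOIN pairs every row of `players` with every row of `games`: 3 × 2 = 6 rows.

(4, GN, AX); (4, GN, MT); (4, GN, SG); (4, MT, AX); (4, MT, MT); (4, MT, SG)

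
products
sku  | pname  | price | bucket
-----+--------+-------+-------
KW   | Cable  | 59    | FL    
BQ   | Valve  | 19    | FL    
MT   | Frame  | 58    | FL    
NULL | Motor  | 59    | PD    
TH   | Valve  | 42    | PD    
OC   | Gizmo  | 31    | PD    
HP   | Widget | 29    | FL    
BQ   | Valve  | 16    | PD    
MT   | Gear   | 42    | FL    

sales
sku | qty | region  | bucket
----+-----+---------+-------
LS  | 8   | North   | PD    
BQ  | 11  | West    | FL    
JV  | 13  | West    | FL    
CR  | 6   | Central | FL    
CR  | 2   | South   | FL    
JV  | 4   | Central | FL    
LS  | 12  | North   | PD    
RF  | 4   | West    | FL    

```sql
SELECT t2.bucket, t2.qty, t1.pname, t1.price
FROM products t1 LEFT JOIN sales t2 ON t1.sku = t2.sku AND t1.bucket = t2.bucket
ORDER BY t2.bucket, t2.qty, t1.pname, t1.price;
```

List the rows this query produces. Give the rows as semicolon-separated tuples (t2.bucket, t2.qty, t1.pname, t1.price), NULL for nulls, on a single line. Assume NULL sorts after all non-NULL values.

(FL, 11, Valve, 19); (NULL, NULL, Cable, 59); (NULL, NULL, Frame, 58); (NULL, NULL, Gear, 42); (NULL, NULL, Gizmo, 31); (NULL, NULL, Motor, 59); (NULL, NULL, Valve, 16); (NULL, NULL, Valve, 42); (NULL, NULL, Widget, 29)

LEFT JOIN keeps every row from `products`; unmatched rows get NULL for `sales`'s columns.
Matching on t1.sku = t2.sku AND t1.bucket = t2.bucket. A NULL in a compared column never satisfies the condition.
Matched pairs: 1; unmatched t1 rows kept: 8.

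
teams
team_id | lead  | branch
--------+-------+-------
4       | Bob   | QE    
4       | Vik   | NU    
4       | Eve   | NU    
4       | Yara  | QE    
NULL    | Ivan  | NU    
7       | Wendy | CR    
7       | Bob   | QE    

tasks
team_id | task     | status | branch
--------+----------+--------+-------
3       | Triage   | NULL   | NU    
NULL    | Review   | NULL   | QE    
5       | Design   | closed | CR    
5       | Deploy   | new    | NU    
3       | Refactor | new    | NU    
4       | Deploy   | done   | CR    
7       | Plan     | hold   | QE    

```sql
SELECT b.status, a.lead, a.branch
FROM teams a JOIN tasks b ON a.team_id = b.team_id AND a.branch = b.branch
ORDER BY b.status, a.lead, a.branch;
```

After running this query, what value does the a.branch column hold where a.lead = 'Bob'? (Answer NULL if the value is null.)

QE

INNER JOIN keeps only pairs where the ON condition holds.
Matching on a.team_id = b.team_id AND a.branch = b.branch. A NULL in a compared column never satisfies the condition.
- a (team_id=4, branch=QE) has no partner → excluded.
- a (team_id=4, branch=NU) has no partner → excluded.
- a (team_id=4, branch=NU) has no partner → excluded.
- a (team_id=4, branch=QE) has no partner → excluded.
- a (team_id=NULL, branch=NU) has no partner → excluded.
- a (team_id=7, branch=CR) has no partner → excluded.
- a (team_id=7, branch=QE) pairs with 1 row(s) of b.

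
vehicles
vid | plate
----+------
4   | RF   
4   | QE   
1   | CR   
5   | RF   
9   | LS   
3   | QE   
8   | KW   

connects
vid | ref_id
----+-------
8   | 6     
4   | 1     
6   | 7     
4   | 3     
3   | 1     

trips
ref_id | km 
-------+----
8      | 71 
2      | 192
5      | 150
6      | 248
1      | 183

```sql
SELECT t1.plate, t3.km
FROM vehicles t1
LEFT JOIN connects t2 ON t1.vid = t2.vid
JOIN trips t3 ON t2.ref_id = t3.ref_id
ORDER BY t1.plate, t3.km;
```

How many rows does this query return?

Step 1 — t1 LEFT JOIN t2 on vid → 9 row(s).
Then INNER JOIN `trips t3` on ref_id: keep only rows whose t2.ref_id appears in t3.
Result: 4 row(s).

4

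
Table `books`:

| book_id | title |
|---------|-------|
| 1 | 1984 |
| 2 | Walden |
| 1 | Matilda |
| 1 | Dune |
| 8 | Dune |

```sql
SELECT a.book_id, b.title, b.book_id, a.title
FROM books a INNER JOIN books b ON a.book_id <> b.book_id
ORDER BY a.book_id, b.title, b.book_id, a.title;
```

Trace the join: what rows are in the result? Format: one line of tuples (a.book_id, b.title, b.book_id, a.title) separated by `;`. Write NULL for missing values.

(1, Dune, 8, 1984); (1, Dune, 8, Dune); (1, Dune, 8, Matilda); (1, Walden, 2, 1984); (1, Walden, 2, Dune); (1, Walden, 2, Matilda); (2, 1984, 1, Walden); (2, Dune, 1, Walden); (2, Dune, 8, Walden); (2, Matilda, 1, Walden); (8, 1984, 1, Dune); (8, Dune, 1, Dune); (8, Matilda, 1, Dune); (8, Walden, 2, Dune)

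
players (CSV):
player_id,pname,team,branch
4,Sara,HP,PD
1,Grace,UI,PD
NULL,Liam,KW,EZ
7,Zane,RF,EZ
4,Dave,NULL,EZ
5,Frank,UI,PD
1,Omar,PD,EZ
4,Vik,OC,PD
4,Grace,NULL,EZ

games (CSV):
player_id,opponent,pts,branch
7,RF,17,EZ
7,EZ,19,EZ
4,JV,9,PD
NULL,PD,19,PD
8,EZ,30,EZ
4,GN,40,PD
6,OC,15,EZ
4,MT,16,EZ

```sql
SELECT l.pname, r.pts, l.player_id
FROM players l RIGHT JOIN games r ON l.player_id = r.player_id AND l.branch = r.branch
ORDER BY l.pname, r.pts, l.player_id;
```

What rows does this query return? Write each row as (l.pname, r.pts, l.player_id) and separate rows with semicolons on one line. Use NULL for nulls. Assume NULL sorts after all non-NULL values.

(Dave, 16, 4); (Grace, 16, 4); (Sara, 9, 4); (Sara, 40, 4); (Vik, 9, 4); (Vik, 40, 4); (Zane, 17, 7); (Zane, 19, 7); (NULL, 15, NULL); (NULL, 19, NULL); (NULL, 30, NULL)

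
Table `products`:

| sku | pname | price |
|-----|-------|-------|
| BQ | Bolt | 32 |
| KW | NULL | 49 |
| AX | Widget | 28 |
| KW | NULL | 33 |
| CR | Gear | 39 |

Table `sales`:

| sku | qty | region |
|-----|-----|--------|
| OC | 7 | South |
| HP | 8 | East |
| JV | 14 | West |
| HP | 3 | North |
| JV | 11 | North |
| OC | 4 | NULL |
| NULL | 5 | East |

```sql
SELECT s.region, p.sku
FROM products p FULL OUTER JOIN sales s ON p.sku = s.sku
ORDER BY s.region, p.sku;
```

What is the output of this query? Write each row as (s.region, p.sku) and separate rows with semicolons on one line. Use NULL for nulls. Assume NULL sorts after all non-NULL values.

(East, NULL); (East, NULL); (North, NULL); (North, NULL); (South, NULL); (West, NULL); (NULL, AX); (NULL, BQ); (NULL, CR); (NULL, KW); (NULL, KW); (NULL, NULL)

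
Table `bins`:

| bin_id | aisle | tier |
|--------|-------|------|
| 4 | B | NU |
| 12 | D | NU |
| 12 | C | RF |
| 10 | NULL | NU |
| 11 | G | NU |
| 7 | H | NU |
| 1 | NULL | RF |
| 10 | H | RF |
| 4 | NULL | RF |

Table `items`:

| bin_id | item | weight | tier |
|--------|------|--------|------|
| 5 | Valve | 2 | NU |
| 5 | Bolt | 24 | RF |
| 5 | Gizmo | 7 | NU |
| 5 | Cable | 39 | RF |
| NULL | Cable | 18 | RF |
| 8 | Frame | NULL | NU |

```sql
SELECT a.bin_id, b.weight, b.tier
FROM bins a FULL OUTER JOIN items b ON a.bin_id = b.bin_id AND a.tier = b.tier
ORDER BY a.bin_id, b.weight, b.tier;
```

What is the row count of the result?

15

FULL OUTER JOIN keeps every row from both sides; unmatched rows get NULL for the other side's columns.
Matching on a.bin_id = b.bin_id AND a.tier = b.tier. A NULL in a compared column never satisfies the condition.
Matched pairs: 0; unmatched a rows kept: 9; unmatched b rows kept: 6.
Total: 0 matched + 15 padded = 15 rows.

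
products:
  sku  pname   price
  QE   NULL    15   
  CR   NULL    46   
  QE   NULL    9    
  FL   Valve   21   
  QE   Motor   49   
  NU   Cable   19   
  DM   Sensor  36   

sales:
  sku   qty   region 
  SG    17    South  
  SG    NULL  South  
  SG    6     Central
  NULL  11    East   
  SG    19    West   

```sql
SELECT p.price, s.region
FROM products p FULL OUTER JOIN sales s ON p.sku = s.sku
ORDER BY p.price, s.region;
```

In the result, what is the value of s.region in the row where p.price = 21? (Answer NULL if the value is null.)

NULL

FULL OUTER JOIN keeps every row from both sides; unmatched rows get NULL for the other side's columns.
Matching on p.sku = s.sku. A NULL in a compared column never satisfies the condition.
- p[0] sku=QE → no match; kept with NULLs on the s side.
- p[1] sku=CR → no match; kept with NULLs on the s side.
- p[2] sku=QE → no match; kept with NULLs on the s side.
- p[3] sku=FL → no match; kept with NULLs on the s side.
- p[4] sku=QE → no match; kept with NULLs on the s side.
- p[5] sku=NU → no match; kept with NULLs on the s side.
- p[6] sku=DM → no match; kept with NULLs on the s side.
- plus 5 unmatched s row(s), each kept with NULL p columns.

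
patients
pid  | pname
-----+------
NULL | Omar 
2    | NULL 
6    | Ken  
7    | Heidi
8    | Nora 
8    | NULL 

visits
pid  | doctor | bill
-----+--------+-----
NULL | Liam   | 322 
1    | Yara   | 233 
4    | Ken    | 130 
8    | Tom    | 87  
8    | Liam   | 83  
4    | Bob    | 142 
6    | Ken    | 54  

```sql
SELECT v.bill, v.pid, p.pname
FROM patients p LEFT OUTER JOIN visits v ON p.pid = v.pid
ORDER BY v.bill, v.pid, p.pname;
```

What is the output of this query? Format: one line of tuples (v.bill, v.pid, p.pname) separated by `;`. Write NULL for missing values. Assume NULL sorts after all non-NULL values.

LEFT JOIN keeps every row from `patients`; unmatched rows get NULL for `visits`'s columns.
Matching on p.pid = v.pid. A NULL in a compared column never satisfies the condition.
- pid=NULL: no v row matches, row kept with v columns NULL.
- pid=2: no v row matches, row kept with v columns NULL.
- pid=6: 1 matching v row(s), so 1 row(s) emitted.
- pid=7: no v row matches, row kept with v columns NULL.
- pid=8: 2 matching v row(s), so 2 row(s) emitted.
- pid=8: 2 matching v row(s), so 2 row(s) emitted.
After projecting and ordering:
v.bill | v.pid | p.pname
54 | 6 | Ken
83 | 8 | Nora
83 | 8 | NULL
87 | 8 | Nora
87 | 8 | NULL
NULL | NULL | Heidi
NULL | NULL | Omar
NULL | NULL | NULL

(54, 6, Ken); (83, 8, Nora); (83, 8, NULL); (87, 8, Nora); (87, 8, NULL); (NULL, NULL, Heidi); (NULL, NULL, Omar); (NULL, NULL, NULL)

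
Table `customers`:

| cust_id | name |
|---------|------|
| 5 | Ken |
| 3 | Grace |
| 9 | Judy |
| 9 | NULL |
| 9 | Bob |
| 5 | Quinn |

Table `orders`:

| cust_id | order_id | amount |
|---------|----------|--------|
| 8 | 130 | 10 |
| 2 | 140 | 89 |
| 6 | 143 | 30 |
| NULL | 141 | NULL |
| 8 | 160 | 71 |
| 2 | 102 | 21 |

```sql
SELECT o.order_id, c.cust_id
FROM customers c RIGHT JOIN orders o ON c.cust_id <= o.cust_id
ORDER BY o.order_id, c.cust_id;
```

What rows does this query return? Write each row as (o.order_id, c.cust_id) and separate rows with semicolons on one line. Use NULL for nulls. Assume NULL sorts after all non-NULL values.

(102, NULL); (130, 3); (130, 5); (130, 5); (140, NULL); (141, NULL); (143, 3); (143, 5); (143, 5); (160, 3); (160, 5); (160, 5)

RIGHT JOIN keeps every row from `orders`; unmatched rows get NULL for `customers`'s columns.
Matching on c.cust_id <= o.cust_id. A NULL in a compared column never satisfies the condition.
Matched pairs: 9; unmatched o rows kept: 3.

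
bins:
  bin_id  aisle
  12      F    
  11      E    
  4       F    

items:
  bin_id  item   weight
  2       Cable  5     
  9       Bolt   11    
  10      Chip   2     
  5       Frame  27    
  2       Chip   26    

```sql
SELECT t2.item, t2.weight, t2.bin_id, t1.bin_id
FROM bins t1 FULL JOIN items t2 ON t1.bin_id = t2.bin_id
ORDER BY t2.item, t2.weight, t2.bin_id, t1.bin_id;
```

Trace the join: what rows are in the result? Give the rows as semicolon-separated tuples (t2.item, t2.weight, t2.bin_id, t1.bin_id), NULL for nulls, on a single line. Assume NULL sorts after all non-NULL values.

(Bolt, 11, 9, NULL); (Cable, 5, 2, NULL); (Chip, 2, 10, NULL); (Chip, 26, 2, NULL); (Frame, 27, 5, NULL); (NULL, NULL, NULL, 4); (NULL, NULL, NULL, 11); (NULL, NULL, NULL, 12)

FULL OUTER JOIN keeps every row from both sides; unmatched rows get NULL for the other side's columns.
Matching on t1.bin_id = t2.bin_id.
- t1 row (bin_id=12): no match → kept, t2 columns NULL.
- t1 row (bin_id=11): no match → kept, t2 columns NULL.
- t1 row (bin_id=4): no match → kept, t2 columns NULL.
- 5 row(s) from t2 found no t1 partner → padded with NULL.
After projecting and ordering:
t2.item | t2.weight | t2.bin_id | t1.bin_id
Bolt | 11 | 9 | NULL
Cable | 5 | 2 | NULL
Chip | 2 | 10 | NULL
Chip | 26 | 2 | NULL
Frame | 27 | 5 | NULL
NULL | NULL | NULL | 4
NULL | NULL | NULL | 11
NULL | NULL | NULL | 12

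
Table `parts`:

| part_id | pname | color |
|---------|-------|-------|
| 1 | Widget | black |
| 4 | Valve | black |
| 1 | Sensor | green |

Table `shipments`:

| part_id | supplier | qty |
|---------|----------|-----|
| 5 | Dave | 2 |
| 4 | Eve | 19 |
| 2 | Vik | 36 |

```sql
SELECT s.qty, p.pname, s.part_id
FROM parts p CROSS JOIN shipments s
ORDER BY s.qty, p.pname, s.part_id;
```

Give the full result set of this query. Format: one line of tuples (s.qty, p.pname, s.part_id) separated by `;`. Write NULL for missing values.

CROSS JOIN pairs every row of `parts` with every row of `shipments`: 3 × 3 = 9 rows.

(2, Sensor, 5); (2, Valve, 5); (2, Widget, 5); (19, Sensor, 4); (19, Valve, 4); (19, Widget, 4); (36, Sensor, 2); (36, Valve, 2); (36, Widget, 2)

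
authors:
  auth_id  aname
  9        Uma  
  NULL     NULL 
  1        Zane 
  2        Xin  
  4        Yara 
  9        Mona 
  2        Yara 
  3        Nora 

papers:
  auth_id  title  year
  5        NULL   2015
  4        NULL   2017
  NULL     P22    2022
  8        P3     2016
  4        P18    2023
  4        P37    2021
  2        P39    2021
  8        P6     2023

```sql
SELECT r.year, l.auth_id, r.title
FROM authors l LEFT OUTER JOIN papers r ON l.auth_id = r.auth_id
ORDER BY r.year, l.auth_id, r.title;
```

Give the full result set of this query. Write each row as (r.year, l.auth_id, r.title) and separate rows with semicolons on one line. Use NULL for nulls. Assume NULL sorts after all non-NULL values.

(2017, 4, NULL); (2021, 2, P39); (2021, 2, P39); (2021, 4, P37); (2023, 4, P18); (NULL, 1, NULL); (NULL, 3, NULL); (NULL, 9, NULL); (NULL, 9, NULL); (NULL, NULL, NULL)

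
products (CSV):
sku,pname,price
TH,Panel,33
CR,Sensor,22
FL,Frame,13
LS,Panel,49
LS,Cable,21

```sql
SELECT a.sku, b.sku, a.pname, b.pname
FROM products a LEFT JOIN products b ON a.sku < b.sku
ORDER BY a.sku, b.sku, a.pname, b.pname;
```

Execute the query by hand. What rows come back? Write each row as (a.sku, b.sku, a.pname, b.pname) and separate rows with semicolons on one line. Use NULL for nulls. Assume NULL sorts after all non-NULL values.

(CR, FL, Sensor, Frame); (CR, LS, Sensor, Cable); (CR, LS, Sensor, Panel); (CR, TH, Sensor, Panel); (FL, LS, Frame, Cable); (FL, LS, Frame, Panel); (FL, TH, Frame, Panel); (LS, TH, Cable, Panel); (LS, TH, Panel, Panel); (TH, NULL, Panel, NULL)

LEFT JOIN keeps every row from `products a`; unmatched rows get NULL for `products b`'s columns.
Matching on a.sku < b.sku.
- a (sku=TH) has no partner → padded with NULL.
- a (sku=CR) pairs with 4 row(s) of b.
- a (sku=FL) pairs with 3 row(s) of b.
- a (sku=LS) pairs with 1 row(s) of b.
- a (sku=LS) pairs with 1 row(s) of b.
After projecting and ordering:
a.sku | b.sku | a.pname | b.pname
CR | FL | Sensor | Frame
CR | LS | Sensor | Cable
CR | LS | Sensor | Panel
CR | TH | Sensor | Panel
FL | LS | Frame | Cable
FL | LS | Frame | Panel
FL | TH | Frame | Panel
LS | TH | Cable | Panel
LS | TH | Panel | Panel
TH | NULL | Panel | NULL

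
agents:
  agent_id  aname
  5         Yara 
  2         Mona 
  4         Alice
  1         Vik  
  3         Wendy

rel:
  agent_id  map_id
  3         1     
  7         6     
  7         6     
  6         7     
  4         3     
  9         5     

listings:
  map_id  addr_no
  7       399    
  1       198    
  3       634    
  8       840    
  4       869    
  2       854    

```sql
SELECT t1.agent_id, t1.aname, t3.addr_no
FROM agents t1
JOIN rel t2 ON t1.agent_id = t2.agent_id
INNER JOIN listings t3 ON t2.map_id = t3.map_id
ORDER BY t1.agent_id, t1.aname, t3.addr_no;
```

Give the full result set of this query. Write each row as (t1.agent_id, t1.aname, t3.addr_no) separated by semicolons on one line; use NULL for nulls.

(3, Wendy, 198); (4, Alice, 634)

Evaluate left to right. First `agents t1 INNER JOIN rel t2` on agent_id: 2 row(s).
Then INNER JOIN `listings t3` on map_id: keep only rows whose t2.map_id appears in t3.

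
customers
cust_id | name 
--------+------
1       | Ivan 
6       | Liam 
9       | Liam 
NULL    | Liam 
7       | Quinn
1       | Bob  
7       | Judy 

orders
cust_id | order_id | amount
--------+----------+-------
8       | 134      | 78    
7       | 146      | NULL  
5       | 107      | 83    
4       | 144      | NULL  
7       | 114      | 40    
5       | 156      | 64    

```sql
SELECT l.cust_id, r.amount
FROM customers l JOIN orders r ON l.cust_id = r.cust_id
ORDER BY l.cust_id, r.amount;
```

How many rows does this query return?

4

INNER JOIN keeps only pairs where the ON condition holds.
Matching on l.cust_id = r.cust_id. A NULL in a compared column never satisfies the condition.
- cust_id=1: no matching r row, dropped.
- cust_id=6: no matching r row, dropped.
- cust_id=9: no matching r row, dropped.
- cust_id=NULL: no matching r row, dropped.
- cust_id=7: 2 matching r row(s), so 2 row(s) emitted.
- cust_id=1: no matching r row, dropped.
- cust_id=7: 2 matching r row(s), so 2 row(s) emitted.
Total: 4 rows.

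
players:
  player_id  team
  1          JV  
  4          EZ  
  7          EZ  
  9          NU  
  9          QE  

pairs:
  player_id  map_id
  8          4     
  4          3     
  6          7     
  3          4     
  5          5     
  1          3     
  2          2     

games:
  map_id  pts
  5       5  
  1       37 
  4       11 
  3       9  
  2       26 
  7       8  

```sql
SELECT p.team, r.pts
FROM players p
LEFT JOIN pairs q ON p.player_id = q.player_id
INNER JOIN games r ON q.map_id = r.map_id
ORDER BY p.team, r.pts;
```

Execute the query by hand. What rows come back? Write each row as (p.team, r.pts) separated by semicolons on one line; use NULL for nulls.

(EZ, 9); (JV, 9)

Joins associate left-to-right: players LEFT JOIN pairs on player_id gives 5 intermediate row(s).
Then INNER JOIN `games r` on map_id: keep only rows whose q.map_id appears in r.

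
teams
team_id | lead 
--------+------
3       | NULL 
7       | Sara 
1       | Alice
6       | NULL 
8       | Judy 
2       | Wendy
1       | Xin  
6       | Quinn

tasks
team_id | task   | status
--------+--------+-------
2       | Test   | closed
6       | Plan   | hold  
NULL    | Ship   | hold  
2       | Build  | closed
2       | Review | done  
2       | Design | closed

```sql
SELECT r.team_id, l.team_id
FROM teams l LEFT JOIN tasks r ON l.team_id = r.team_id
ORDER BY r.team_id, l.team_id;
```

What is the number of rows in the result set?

LEFT JOIN keeps every row from `teams`; unmatched rows get NULL for `tasks`'s columns.
Matching on l.team_id = r.team_id. A NULL in a compared column never satisfies the condition.
- l row (team_id=3): no match → kept, r columns NULL.
- l row (team_id=7): no match → kept, r columns NULL.
- l row (team_id=1): no match → kept, r columns NULL.
- l row (team_id=6): matches 1 r row(s) → 1 output row(s).
- l row (team_id=8): no match → kept, r columns NULL.
- l row (team_id=2): matches 4 r row(s) → 4 output row(s).
- l row (team_id=1): no match → kept, r columns NULL.
- l row (team_id=6): matches 1 r row(s) → 1 output row(s).
Total: 6 matched + 5 padded = 11 rows.

11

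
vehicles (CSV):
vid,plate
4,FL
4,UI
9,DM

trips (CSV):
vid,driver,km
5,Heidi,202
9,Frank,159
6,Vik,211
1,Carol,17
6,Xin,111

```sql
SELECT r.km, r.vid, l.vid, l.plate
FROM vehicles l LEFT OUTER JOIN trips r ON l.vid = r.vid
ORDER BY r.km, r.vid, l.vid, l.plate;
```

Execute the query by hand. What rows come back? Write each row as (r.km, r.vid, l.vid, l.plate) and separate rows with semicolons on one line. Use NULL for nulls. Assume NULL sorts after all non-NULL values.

(159, 9, 9, DM); (NULL, NULL, 4, FL); (NULL, NULL, 4, UI)

LEFT JOIN keeps every row from `vehicles`; unmatched rows get NULL for `trips`'s columns.
Matching on l.vid = r.vid.
- l (vid=4) has no partner → padded with NULL.
- l (vid=4) has no partner → padded with NULL.
- l (vid=9) pairs with 1 row(s) of r.
After projecting and ordering:
r.km | r.vid | l.vid | l.plate
159 | 9 | 9 | DM
NULL | NULL | 4 | FL
NULL | NULL | 4 | UI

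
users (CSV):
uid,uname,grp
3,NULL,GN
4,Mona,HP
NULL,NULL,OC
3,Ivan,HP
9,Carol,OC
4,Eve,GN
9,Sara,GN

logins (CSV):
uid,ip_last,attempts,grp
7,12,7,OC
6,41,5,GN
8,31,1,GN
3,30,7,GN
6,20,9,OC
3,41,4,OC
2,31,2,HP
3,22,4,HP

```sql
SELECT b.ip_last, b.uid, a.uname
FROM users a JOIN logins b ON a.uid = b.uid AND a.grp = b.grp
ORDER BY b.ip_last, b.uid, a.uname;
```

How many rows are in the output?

2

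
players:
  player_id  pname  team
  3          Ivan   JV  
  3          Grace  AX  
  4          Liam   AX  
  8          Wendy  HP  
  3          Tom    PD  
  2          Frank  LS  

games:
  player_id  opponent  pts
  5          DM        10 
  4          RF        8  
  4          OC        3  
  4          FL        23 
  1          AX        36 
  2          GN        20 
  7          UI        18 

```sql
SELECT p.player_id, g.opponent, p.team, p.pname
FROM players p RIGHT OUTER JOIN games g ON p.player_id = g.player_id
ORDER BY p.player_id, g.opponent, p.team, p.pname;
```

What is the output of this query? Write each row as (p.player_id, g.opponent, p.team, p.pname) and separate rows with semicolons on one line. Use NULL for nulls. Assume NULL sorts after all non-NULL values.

RIGHT JOIN keeps every row from `games`; unmatched rows get NULL for `players`'s columns.
Matching on p.player_id = g.player_id.
Matched pairs: 4; unmatched g rows kept: 3.

(2, GN, LS, Frank); (4, FL, AX, Liam); (4, OC, AX, Liam); (4, RF, AX, Liam); (NULL, AX, NULL, NULL); (NULL, DM, NULL, NULL); (NULL, UI, NULL, NULL)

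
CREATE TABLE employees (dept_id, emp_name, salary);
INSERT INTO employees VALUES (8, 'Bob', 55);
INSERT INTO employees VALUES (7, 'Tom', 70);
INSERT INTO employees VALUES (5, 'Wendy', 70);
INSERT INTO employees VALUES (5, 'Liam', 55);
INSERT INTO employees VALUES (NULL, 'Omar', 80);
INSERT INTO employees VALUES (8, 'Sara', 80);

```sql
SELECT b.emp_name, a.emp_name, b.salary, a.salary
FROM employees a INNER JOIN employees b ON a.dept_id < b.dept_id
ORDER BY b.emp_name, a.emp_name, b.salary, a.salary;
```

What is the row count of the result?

8

INNER JOIN keeps only pairs where the ON condition holds.
Matching on a.dept_id < b.dept_id. A NULL in a compared column never satisfies the condition.
- dept_id=8: no matching b row, dropped.
- dept_id=7: 2 matching b row(s), so 2 row(s) emitted.
- dept_id=5: 3 matching b row(s), so 3 row(s) emitted.
- dept_id=5: 3 matching b row(s), so 3 row(s) emitted.
- dept_id=NULL: no matching b row, dropped.
- dept_id=8: no matching b row, dropped.
Total: 8 rows.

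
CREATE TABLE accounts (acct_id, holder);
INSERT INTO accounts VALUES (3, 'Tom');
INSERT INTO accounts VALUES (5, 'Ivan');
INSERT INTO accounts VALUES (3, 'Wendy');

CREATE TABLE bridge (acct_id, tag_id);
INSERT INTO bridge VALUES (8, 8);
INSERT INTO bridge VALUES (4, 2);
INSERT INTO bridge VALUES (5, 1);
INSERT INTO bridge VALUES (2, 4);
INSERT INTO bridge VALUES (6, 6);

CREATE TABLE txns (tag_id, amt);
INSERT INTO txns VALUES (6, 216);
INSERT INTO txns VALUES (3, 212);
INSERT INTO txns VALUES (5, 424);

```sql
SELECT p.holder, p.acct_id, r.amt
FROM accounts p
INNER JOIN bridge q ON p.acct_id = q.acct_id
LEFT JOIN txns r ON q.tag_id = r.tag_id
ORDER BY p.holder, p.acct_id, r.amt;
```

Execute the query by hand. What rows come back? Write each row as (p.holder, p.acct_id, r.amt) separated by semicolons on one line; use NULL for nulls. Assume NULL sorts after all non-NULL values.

(Ivan, 5, NULL)

Evaluate left to right. First `accounts p INNER JOIN bridge q` on acct_id: 1 row(s).
Then LEFT JOIN `txns r` on tag_id: each of those 1 rows is kept; rows whose q.tag_id has no match in r get NULL for r's columns.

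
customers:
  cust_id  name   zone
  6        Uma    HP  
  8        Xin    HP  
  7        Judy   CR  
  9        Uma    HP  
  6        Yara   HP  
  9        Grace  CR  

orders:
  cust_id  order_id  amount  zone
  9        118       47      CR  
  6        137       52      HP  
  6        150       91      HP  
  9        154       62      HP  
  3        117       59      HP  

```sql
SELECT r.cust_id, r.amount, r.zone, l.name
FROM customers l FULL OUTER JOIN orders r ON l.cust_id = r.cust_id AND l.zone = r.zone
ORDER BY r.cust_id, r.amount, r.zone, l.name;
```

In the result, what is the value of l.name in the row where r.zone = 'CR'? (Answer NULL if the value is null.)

Grace

FULL OUTER JOIN keeps every row from both sides; unmatched rows get NULL for the other side's columns.
Matching on l.cust_id = r.cust_id AND l.zone = r.zone.
Matched pairs: 6; unmatched l rows kept: 2; unmatched r rows kept: 1.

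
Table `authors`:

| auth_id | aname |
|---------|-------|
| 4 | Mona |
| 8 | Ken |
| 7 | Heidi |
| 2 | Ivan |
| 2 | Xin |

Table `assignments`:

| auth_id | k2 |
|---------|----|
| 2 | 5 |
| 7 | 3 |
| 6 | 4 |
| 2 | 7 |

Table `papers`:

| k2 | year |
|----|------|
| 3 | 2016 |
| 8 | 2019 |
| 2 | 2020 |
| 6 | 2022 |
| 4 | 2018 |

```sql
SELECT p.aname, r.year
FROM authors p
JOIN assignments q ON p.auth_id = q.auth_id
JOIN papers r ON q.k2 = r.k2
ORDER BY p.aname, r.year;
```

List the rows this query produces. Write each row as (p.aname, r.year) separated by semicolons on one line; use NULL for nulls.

(Heidi, 2016)

Evaluate left to right. First `authors p INNER JOIN assignments q` on auth_id: 5 row(s).
Then INNER JOIN `papers r` on k2: keep only rows whose q.k2 appears in r.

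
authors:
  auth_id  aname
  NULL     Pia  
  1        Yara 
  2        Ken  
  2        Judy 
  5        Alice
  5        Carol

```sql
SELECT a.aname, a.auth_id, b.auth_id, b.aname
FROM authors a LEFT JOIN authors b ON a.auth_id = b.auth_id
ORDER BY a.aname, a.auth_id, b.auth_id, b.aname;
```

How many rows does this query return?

LEFT JOIN keeps every row from `authors a`; unmatched rows get NULL for `authors b`'s columns.
Matching on a.auth_id = b.auth_id. A NULL in a compared column never satisfies the condition.
Matched pairs: 9; unmatched a rows kept: 1.
Total: 9 matched + 1 padded = 10 rows.

10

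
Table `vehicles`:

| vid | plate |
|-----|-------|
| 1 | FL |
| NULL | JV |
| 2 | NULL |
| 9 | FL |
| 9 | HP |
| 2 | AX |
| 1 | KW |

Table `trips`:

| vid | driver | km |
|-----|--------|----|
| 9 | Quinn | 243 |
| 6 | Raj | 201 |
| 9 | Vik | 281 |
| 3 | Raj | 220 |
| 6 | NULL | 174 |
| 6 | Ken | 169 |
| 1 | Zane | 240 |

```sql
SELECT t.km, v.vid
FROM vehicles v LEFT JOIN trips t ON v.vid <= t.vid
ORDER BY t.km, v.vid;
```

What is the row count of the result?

LEFT JOIN keeps every row from `vehicles`; unmatched rows get NULL for `trips`'s columns.
Matching on v.vid <= t.vid. A NULL in a compared column never satisfies the condition.
- v[0] vid=1 → 7 match(es) in t → 7 row(s).
- v[1] vid=NULL → no match; kept with NULLs on the t side.
- v[2] vid=2 → 6 match(es) in t → 6 row(s).
- v[3] vid=9 → 2 match(es) in t → 2 row(s).
- v[4] vid=9 → 2 match(es) in t → 2 row(s).
- v[5] vid=2 → 6 match(es) in t → 6 row(s).
- v[6] vid=1 → 7 match(es) in t → 7 row(s).
Total: 30 matched + 1 padded = 31 rows.

31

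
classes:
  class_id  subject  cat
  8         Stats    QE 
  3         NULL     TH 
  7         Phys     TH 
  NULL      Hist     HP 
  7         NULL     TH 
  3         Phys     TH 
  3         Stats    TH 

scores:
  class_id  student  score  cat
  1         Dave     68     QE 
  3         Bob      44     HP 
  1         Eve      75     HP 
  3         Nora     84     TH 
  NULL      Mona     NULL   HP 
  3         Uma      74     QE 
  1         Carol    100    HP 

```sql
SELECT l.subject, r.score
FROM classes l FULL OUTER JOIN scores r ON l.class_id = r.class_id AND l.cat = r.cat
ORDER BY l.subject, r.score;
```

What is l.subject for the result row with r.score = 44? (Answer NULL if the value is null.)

FULL OUTER JOIN keeps every row from both sides; unmatched rows get NULL for the other side's columns.
Matching on l.class_id = r.class_id AND l.cat = r.cat. A NULL in a compared column never satisfies the condition.
- class_id=8, cat=QE: no r row matches, row kept with r columns NULL.
- class_id=3, cat=TH: 1 matching r row(s), so 1 row(s) emitted.
- class_id=7, cat=TH: no r row matches, row kept with r columns NULL.
- class_id=NULL, cat=HP: no r row matches, row kept with r columns NULL.
- class_id=7, cat=TH: no r row matches, row kept with r columns NULL.
- class_id=3, cat=TH: 1 matching r row(s), so 1 row(s) emitted.
- class_id=3, cat=TH: 1 matching r row(s), so 1 row(s) emitted.
- plus 6 unmatched r row(s), each kept with NULL l columns.

NULL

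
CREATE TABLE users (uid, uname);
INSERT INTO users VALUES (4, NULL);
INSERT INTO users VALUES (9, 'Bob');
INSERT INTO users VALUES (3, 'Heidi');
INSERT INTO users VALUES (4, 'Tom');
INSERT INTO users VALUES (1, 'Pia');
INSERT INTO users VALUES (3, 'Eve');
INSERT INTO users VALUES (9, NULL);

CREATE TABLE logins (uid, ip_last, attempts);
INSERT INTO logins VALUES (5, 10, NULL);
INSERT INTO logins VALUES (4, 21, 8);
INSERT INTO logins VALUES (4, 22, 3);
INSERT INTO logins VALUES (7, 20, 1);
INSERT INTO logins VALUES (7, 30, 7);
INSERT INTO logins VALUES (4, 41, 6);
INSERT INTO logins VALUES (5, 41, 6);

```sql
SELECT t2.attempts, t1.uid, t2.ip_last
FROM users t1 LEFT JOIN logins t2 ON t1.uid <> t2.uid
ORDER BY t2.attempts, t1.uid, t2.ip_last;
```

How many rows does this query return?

43

LEFT JOIN keeps every row from `users`; unmatched rows get NULL for `logins`'s columns.
Matching on t1.uid <> t2.uid.
- t1 (uid=4) pairs with 4 row(s) of t2.
- t1 (uid=9) pairs with 7 row(s) of t2.
- t1 (uid=3) pairs with 7 row(s) of t2.
- t1 (uid=4) pairs with 4 row(s) of t2.
- t1 (uid=1) pairs with 7 row(s) of t2.
- t1 (uid=3) pairs with 7 row(s) of t2.
- t1 (uid=9) pairs with 7 row(s) of t2.
Total: 43 rows.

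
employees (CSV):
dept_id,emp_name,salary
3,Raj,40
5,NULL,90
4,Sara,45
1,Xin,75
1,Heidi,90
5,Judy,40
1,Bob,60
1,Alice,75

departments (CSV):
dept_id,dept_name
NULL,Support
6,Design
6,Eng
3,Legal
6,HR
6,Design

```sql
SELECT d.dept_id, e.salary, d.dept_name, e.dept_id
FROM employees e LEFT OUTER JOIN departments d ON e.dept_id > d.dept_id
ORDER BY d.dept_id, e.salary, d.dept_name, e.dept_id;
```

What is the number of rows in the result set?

8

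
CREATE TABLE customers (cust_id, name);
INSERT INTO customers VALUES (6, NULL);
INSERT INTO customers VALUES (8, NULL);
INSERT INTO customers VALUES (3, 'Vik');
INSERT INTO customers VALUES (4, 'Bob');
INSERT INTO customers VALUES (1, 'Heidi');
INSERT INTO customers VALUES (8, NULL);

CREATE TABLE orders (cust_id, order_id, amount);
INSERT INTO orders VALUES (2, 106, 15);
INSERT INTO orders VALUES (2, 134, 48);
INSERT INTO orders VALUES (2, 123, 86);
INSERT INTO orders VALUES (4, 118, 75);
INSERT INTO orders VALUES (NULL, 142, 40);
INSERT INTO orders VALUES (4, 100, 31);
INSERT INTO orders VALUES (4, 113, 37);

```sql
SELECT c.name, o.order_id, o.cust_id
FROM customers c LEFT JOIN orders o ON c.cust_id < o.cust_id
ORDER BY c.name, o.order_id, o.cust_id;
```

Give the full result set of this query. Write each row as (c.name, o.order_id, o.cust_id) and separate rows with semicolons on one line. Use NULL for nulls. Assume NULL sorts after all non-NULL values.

(Bob, NULL, NULL); (Heidi, 100, 4); (Heidi, 106, 2); (Heidi, 113, 4); (Heidi, 118, 4); (Heidi, 123, 2); (Heidi, 134, 2); (Vik, 100, 4); (Vik, 113, 4); (Vik, 118, 4); (NULL, NULL, NULL); (NULL, NULL, NULL); (NULL, NULL, NULL)

LEFT JOIN keeps every row from `customers`; unmatched rows get NULL for `orders`'s columns.
Matching on c.cust_id < o.cust_id. A NULL in a compared column never satisfies the condition.
Matched pairs: 9; unmatched c rows kept: 4.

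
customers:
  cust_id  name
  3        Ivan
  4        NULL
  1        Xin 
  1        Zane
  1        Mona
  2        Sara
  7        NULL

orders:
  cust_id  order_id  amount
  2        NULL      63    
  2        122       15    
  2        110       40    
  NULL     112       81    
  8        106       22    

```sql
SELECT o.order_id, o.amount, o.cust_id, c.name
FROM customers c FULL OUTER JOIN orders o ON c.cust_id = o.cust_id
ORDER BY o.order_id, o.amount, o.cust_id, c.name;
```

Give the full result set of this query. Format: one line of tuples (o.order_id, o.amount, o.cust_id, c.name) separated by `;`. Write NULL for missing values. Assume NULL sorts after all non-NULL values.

(106, 22, 8, NULL); (110, 40, 2, Sara); (112, 81, NULL, NULL); (122, 15, 2, Sara); (NULL, 63, 2, Sara); (NULL, NULL, NULL, Ivan); (NULL, NULL, NULL, Mona); (NULL, NULL, NULL, Xin); (NULL, NULL, NULL, Zane); (NULL, NULL, NULL, NULL); (NULL, NULL, NULL, NULL)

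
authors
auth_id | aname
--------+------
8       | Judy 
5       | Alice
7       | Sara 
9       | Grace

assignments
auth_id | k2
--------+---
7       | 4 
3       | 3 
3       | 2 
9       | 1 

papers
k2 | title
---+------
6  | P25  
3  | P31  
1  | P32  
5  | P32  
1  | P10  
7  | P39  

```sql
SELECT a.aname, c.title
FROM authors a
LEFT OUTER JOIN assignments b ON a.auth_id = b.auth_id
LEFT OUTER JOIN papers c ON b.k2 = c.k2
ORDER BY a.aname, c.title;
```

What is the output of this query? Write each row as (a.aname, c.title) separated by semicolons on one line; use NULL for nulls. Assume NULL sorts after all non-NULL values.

(Alice, NULL); (Grace, P10); (Grace, P32); (Judy, NULL); (Sara, NULL)

Evaluate left to right. First `authors a LEFT JOIN assignments b` on auth_id: 4 row(s).
Then LEFT JOIN `papers c` on k2: each of those 4 rows is kept; rows whose b.k2 has no match in c get NULL for c's columns.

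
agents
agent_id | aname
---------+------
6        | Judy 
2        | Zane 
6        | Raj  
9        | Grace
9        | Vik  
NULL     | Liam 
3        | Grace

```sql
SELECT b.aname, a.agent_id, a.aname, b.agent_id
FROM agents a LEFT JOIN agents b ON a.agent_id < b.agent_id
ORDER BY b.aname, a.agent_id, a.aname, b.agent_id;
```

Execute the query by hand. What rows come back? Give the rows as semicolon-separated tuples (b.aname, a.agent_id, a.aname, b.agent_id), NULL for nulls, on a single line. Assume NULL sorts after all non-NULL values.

(Grace, 2, Zane, 3); (Grace, 2, Zane, 9); (Grace, 3, Grace, 9); (Grace, 6, Judy, 9); (Grace, 6, Raj, 9); (Judy, 2, Zane, 6); (Judy, 3, Grace, 6); (Raj, 2, Zane, 6); (Raj, 3, Grace, 6); (Vik, 2, Zane, 9); (Vik, 3, Grace, 9); (Vik, 6, Judy, 9); (Vik, 6, Raj, 9); (NULL, 9, Grace, NULL); (NULL, 9, Vik, NULL); (NULL, NULL, Liam, NULL)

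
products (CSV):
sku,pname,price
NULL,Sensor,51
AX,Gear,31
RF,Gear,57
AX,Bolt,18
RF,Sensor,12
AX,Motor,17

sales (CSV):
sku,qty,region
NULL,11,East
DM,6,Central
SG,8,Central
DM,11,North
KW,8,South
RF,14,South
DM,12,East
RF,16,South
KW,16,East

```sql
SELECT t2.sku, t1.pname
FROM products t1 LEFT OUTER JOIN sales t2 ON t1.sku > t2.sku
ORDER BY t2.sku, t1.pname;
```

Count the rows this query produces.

14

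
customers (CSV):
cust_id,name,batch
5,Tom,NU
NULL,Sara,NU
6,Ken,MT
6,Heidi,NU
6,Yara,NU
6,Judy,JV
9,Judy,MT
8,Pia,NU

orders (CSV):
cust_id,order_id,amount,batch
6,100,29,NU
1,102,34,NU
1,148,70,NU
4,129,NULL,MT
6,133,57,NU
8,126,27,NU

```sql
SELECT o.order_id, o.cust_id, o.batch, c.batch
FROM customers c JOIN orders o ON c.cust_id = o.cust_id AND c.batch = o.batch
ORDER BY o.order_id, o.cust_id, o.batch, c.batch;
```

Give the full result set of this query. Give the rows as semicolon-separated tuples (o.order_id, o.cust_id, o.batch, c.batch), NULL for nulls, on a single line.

INNER JOIN keeps only pairs where the ON condition holds.
Matching on c.cust_id = o.cust_id AND c.batch = o.batch. A NULL in a compared column never satisfies the condition.
- c[0] cust_id=5, batch=NU → no match; dropped.
- c[1] cust_id=NULL, batch=NU → no match; dropped.
- c[2] cust_id=6, batch=MT → no match; dropped.
- c[3] cust_id=6, batch=NU → 2 match(es) in o → 2 row(s).
- c[4] cust_id=6, batch=NU → 2 match(es) in o → 2 row(s).
- c[5] cust_id=6, batch=JV → no match; dropped.
- c[6] cust_id=9, batch=MT → no match; dropped.
- c[7] cust_id=8, batch=NU → 1 match(es) in o → 1 row(s).
After projecting and ordering:
o.order_id | o.cust_id | o.batch | c.batch
100 | 6 | NU | NU
100 | 6 | NU | NU
126 | 8 | NU | NU
133 | 6 | NU | NU
133 | 6 | NU | NU

(100, 6, NU, NU); (100, 6, NU, NU); (126, 8, NU, NU); (133, 6, NU, NU); (133, 6, NU, NU)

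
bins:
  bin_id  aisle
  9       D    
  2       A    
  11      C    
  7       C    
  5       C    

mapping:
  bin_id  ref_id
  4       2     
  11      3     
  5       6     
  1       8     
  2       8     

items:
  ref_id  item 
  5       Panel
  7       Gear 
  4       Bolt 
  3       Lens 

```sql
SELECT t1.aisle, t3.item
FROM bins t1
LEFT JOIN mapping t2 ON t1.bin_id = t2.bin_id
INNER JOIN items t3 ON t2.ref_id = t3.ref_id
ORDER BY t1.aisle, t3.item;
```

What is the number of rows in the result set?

Evaluate left to right. First `bins t1 LEFT JOIN mapping t2` on bin_id: 5 row(s).
Then INNER JOIN `items t3` on ref_id: keep only rows whose t2.ref_id appears in t3.
Result: 1 row(s).

1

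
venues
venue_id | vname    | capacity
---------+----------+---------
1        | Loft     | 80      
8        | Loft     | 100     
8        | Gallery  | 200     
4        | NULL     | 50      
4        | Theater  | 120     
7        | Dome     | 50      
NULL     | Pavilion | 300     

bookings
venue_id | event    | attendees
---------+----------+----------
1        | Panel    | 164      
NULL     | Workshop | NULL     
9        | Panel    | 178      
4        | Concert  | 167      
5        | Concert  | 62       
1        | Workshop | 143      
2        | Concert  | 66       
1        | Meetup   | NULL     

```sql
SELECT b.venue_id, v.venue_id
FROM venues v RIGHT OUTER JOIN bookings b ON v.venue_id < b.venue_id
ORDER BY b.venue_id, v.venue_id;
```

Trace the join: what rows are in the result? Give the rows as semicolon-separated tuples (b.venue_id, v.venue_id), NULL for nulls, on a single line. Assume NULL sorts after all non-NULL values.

RIGHT JOIN keeps every row from `bookings`; unmatched rows get NULL for `venues`'s columns.
Matching on v.venue_id < b.venue_id. A NULL in a compared column never satisfies the condition.
- v row (venue_id=1): matches 4 b row(s) → 4 output row(s).
- v row (venue_id=8): matches 1 b row(s) → 1 output row(s).
- v row (venue_id=8): matches 1 b row(s) → 1 output row(s).
- v row (venue_id=4): matches 2 b row(s) → 2 output row(s).
- v row (venue_id=4): matches 2 b row(s) → 2 output row(s).
- v row (venue_id=7): matches 1 b row(s) → 1 output row(s).
- v row (venue_id=NULL): no match.
- plus 4 unmatched b row(s), each kept with NULL v columns.

(1, NULL); (1, NULL); (1, NULL); (2, 1); (4, 1); (5, 1); (5, 4); (5, 4); (9, 1); (9, 4); (9, 4); (9, 7); (9, 8); (9, 8); (NULL, NULL)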